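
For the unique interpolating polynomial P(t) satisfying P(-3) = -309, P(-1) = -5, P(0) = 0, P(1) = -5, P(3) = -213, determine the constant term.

0

Build the Lagrange basis polynomials:
L_0(t) = (t + 1)t(t - 1)(t - 3) / [144] = (1/144)t^4 - (1/48)t^3 - (1/144)t^2 + (1/48)t
L_1(t) = (t + 3)t(t - 1)(t - 3) / [-16] = -(1/16)t^4 + (1/16)t^3 + (9/16)t^2 - (9/16)t
L_2(t) = (t + 3)(t + 1)(t - 1)(t - 3) / [9] = (1/9)t^4 - (10/9)t^2 + 1
L_3(t) = (t + 3)(t + 1)t(t - 3) / [-16] = -(1/16)t^4 - (1/16)t^3 + (9/16)t^2 + (9/16)t
L_4(t) = (t + 3)(t + 1)t(t - 1) / [144] = (1/144)t^4 + (1/48)t^3 - (1/144)t^2 - (1/48)t
P(t) = (-309)·L_0 + (-5)·L_1 + 0·L_2 + (-5)·L_3 + (-213)·L_4
Only the constant term is needed; take it from each L_i and combine:
(-309)·(0) + (-5)·(0) + 0·(1) + (-5)·(0) + (-213)·(0) = 0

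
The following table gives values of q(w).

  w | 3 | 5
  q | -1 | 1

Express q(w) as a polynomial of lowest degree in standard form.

q(w) = w - 4

Build the Lagrange basis polynomials:
L_0(w) = (w - 5) / [-2] = -(1/2)w + 5/2
L_1(w) = (w - 3) / [2] = (1/2)w - 3/2
q(w) = (-1)·L_0 + 1·L_1
  (-1)·L_0(w) = (1/2)w - 5/2
  1·L_1(w) = (1/2)w - 3/2
Adding term by term: w - 4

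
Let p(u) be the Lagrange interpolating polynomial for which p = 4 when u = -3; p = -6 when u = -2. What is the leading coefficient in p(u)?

-10

The leading coefficient equals the top divided difference p[-3,-2].
p[-3,-2] = (-6 - 4) / (-2 - (-3)) = -10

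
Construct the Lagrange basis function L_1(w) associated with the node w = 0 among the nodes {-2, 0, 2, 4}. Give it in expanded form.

L_1(w) = (1/16)w^3 - (1/4)w^2 - (1/4)w + 1

L_1(w) = (w + 2)(w - 2)(w - 4) / [(2)·(-2)·(-4)]
       = (w^3 - 4w^2 - 4w + 16) / (16)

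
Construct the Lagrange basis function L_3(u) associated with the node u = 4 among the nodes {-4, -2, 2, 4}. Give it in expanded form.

L_3(u) = (1/96)u^3 + (1/24)u^2 - (1/24)u - 1/6

L_3(u) = (u + 4)(u + 2)(u - 2) / [(8)·(6)·(2)]
       = (u^3 + 4u^2 - 4u - 16) / (96)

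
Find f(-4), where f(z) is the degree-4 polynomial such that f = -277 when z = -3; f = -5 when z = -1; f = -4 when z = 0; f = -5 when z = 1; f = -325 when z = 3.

Using Newton's divided-difference form:
f[-3,-1] = (-5 - (-277)) / (-1 - (-3)) = 136
f[-1,0] = (-4 - (-5)) / (0 - (-1)) = 1
f[0,1] = (-5 - (-4)) / (1 - 0) = -1
f[1,3] = (-325 - (-5)) / (3 - 1) = -160
f[-3,-1,0] = (1 - 136) / (0 - (-3)) = -45
f[-1,0,1] = (-1 - 1) / (1 - (-1)) = -1
f[0,1,3] = (-160 - (-1)) / (3 - 0) = -53
f[-3,-1,0,1] = (-1 - (-45)) / (1 - (-3)) = 11
f[-1,0,1,3] = (-53 - (-1)) / (3 - (-1)) = -13
f[-3,-1,0,1,3] = (-13 - 11) / (3 - (-3)) = -4
f(-4) = -277 + 136·(-1) + (-45)·(-1)·(-3) + 11·(-1)·(-3)·(-4) + (-4)·(-1)·(-3)·(-4)·(-5) = -920

-920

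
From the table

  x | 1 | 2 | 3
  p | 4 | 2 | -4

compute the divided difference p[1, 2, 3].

p[1,2] = (2 - 4) / (2 - 1) = -2
p[2,3] = (-4 - 2) / (3 - 2) = -6
p[1,2,3] = (-6 - (-2)) / (3 - 1) = -2

-2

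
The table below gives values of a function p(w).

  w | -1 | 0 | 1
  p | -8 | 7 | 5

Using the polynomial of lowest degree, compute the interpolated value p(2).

-14

L_0(2) = (2)·(1)/[(-1)·(-2)] = 1
L_1(2) = (3)·(1)/[(1)·(-1)] = -3
L_2(2) = (3)·(2)/[(2)·(1)] = 3
Sum: (-8)·(1) + 7·(-3) + 5·(3) = -14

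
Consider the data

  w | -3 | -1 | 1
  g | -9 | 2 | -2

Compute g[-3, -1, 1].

g[-3,-1] = (2 - (-9)) / (-1 - (-3)) = 11/2
g[-1,1] = (-2 - 2) / (1 - (-1)) = -2
g[-3,-1,1] = (-2 - 11/2) / (1 - (-3)) = -15/8

-15/8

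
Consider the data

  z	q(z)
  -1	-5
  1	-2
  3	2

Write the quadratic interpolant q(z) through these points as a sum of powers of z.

q(z) = (1/8)z^2 + (3/2)z - 29/8

Newton's divided differences:
q[-1,1] = (-2 - (-5)) / (1 - (-1)) = 3/2
q[1,3] = (2 - (-2)) / (3 - 1) = 2
q[-1,1,3] = (2 - 3/2) / (3 - (-1)) = 1/8
q(z) = -5 + (3/2)·(z + 1) + (1/8)·(z + 1)(z - 1)
Expanding: q(z) = (1/8)z^2 + (3/2)z - 29/8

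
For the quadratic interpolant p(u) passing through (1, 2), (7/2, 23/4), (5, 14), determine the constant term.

4

Build the Lagrange basis polynomials:
L_0(u) = (u - 7/2)(u - 5) / [10] = (1/10)u^2 - (17/20)u + 7/4
L_1(u) = (u - 1)(u - 5) / [-15/4] = -(4/15)u^2 + (8/5)u - 4/3
L_2(u) = (u - 1)(u - 7/2) / [6] = (1/6)u^2 - (3/4)u + 7/12
p(u) = 2·L_0 + (23/4)·L_1 + 14·L_2
Only the constant term is needed; take it from each L_i and combine:
2·(7/4) + (23/4)·(-4/3) + 14·(7/12) = 4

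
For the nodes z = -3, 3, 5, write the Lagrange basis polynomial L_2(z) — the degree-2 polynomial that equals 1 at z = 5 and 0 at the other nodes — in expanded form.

L_2(z) = (1/16)z^2 - 9/16

L_2(z) = (z + 3)(z - 3) / [(8)·(2)]
       = (z^2 - 9) / (16)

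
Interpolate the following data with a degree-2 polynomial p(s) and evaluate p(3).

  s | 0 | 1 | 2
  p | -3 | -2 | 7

Using Newton's divided-difference form:
p[0,1] = (-2 - (-3)) / (1 - 0) = 1
p[1,2] = (7 - (-2)) / (2 - 1) = 9
p[0,1,2] = (9 - 1) / (2 - 0) = 4
p(3) = -3 + 1·(3) + 4·(3)·(2) = 24

24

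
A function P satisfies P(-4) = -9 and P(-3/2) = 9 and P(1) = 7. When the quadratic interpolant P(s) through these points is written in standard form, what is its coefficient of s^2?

-8/5

Build the Lagrange basis polynomials:
L_0(s) = (s + 3/2)(s - 1) / [25/2] = (2/25)s^2 + (1/25)s - 3/25
L_1(s) = (s + 4)(s - 1) / [-25/4] = -(4/25)s^2 - (12/25)s + 16/25
L_2(s) = (s + 4)(s + 3/2) / [25/2] = (2/25)s^2 + (11/25)s + 12/25
P(s) = (-9)·L_0 + 9·L_1 + 7·L_2
Only the coefficient of s^2 is needed; take it from each L_i and combine:
(-9)·(2/25) + 9·(-4/25) + 7·(2/25) = -8/5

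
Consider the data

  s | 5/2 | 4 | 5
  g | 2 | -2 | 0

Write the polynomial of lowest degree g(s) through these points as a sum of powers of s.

g(s) = (28/15)s^2 - (74/5)s + 82/3

Build the Lagrange basis polynomials:
L_0(s) = (s - 4)(s - 5) / [15/4] = (4/15)s^2 - (12/5)s + 16/3
L_1(s) = (s - 5/2)(s - 5) / [-3/2] = -(2/3)s^2 + 5s - 25/3
L_2(s) = (s - 5/2)(s - 4) / [5/2] = (2/5)s^2 - (13/5)s + 4
g(s) = 2·L_0 + (-2)·L_1 + 0·L_2
  2·L_0(s) = (8/15)s^2 - (24/5)s + 32/3
  (-2)·L_1(s) = (4/3)s^2 - 10s + 50/3
  0·L_2(s) = 0
Adding term by term: (28/15)s^2 - (74/5)s + 82/3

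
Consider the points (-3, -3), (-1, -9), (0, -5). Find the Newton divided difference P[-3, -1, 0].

7/3

P[-3,-1] = (-9 - (-3)) / (-1 - (-3)) = -3
P[-1,0] = (-5 - (-9)) / (0 - (-1)) = 4
P[-3,-1,0] = (4 - (-3)) / (0 - (-3)) = 7/3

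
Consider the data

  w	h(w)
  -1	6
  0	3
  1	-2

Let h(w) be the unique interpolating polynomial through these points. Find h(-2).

7

Evaluate each Lagrange basis at w = -2:
L_0(-2) = (-2)·(-3)/[(-1)·(-2)] = 3
L_1(-2) = (-1)·(-3)/[(1)·(-1)] = -3
L_2(-2) = (-1)·(-2)/[(2)·(1)] = 1
Sum: 6·(3) + 3·(-3) + (-2)·(1) = 7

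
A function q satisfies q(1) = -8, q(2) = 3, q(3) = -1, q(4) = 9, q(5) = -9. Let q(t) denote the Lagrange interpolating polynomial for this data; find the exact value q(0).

-134

L_0(0) = (-2)·(-3)·(-4)·(-5)/[(-1)·(-2)·(-3)·(-4)] = 5
L_1(0) = (-1)·(-3)·(-4)·(-5)/[(1)·(-1)·(-2)·(-3)] = -10
L_2(0) = (-1)·(-2)·(-4)·(-5)/[(2)·(1)·(-1)·(-2)] = 10
L_3(0) = (-1)·(-2)·(-3)·(-5)/[(3)·(2)·(1)·(-1)] = -5
L_4(0) = (-1)·(-2)·(-3)·(-4)/[(4)·(3)·(2)·(1)] = 1
Sum: (-8)·(5) + 3·(-10) + (-1)·(10) + 9·(-5) + (-9)·(1) = -134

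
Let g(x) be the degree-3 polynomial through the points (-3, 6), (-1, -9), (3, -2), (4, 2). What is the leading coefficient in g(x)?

-131/840

The leading coefficient equals the top divided difference g[-3,-1,3,4].
g[-3,-1] = (-9 - 6) / (-1 - (-3)) = -15/2
g[-1,3] = (-2 - (-9)) / (3 - (-1)) = 7/4
g[3,4] = (2 - (-2)) / (4 - 3) = 4
g[-3,-1,3] = (7/4 - (-15/2)) / (3 - (-3)) = 37/24
g[-1,3,4] = (4 - 7/4) / (4 - (-1)) = 9/20
g[-3,-1,3,4] = (9/20 - 37/24) / (4 - (-3)) = -131/840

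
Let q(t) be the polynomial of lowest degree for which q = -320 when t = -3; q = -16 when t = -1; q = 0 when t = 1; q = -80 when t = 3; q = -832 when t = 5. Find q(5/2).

-261/8

Using Newton's divided-difference form:
q[-3,-1] = (-16 - (-320)) / (-1 - (-3)) = 152
q[-1,1] = (0 - (-16)) / (1 - (-1)) = 8
q[1,3] = (-80 - 0) / (3 - 1) = -40
q[3,5] = (-832 - (-80)) / (5 - 3) = -376
q[-3,-1,1] = (8 - 152) / (1 - (-3)) = -36
q[-1,1,3] = (-40 - 8) / (3 - (-1)) = -12
q[1,3,5] = (-376 - (-40)) / (5 - 1) = -84
q[-3,-1,1,3] = (-12 - (-36)) / (3 - (-3)) = 4
q[-1,1,3,5] = (-84 - (-12)) / (5 - (-1)) = -12
q[-3,-1,1,3,5] = (-12 - 4) / (5 - (-3)) = -2
q(5/2) = -320 + 152·(11/2) + (-36)·(11/2)·(7/2) + 4·(11/2)·(7/2)·(3/2) + (-2)·(11/2)·(7/2)·(3/2)·(-1/2) = -261/8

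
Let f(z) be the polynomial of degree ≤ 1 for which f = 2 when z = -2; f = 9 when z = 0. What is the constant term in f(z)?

Build the Lagrange basis polynomials:
L_0(z) = z / [-2] = -(1/2)z
L_1(z) = (z + 2) / [2] = (1/2)z + 1
f(z) = 2·L_0 + 9·L_1
Only the constant term is needed; take it from each L_i and combine:
2·(0) + 9·(1) = 9

9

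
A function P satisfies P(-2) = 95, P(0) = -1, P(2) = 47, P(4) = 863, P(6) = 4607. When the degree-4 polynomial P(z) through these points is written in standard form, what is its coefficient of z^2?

Build the Lagrange basis polynomials:
L_0(z) = z(z - 2)(z - 4)(z - 6) / [384] = (1/384)z^4 - (1/32)z^3 + (11/96)z^2 - (1/8)z
L_1(z) = (z + 2)(z - 2)(z - 4)(z - 6) / [-96] = -(1/96)z^4 + (5/48)z^3 - (5/24)z^2 - (5/12)z + 1
L_2(z) = (z + 2)z(z - 4)(z - 6) / [64] = (1/64)z^4 - (1/8)z^3 + (1/16)z^2 + (3/4)z
L_3(z) = (z + 2)z(z - 2)(z - 6) / [-96] = -(1/96)z^4 + (1/16)z^3 + (1/24)z^2 - (1/4)z
L_4(z) = (z + 2)z(z - 2)(z - 4) / [384] = (1/384)z^4 - (1/96)z^3 - (1/96)z^2 + (1/24)z
P(z) = 95·L_0 + (-1)·L_1 + 47·L_2 + 863·L_3 + 4607·L_4
Only the coefficient of z^2 is needed; take it from each L_i and combine:
95·(11/96) + (-1)·(-5/24) + 47·(1/16) + 863·(1/24) + 4607·(-1/96) = 2

2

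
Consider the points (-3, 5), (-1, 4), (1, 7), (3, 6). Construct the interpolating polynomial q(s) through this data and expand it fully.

q(s) = -(1/6)s^3 + (5/3)s + 11/2

Newton's divided differences:
q[-3,-1] = (4 - 5) / (-1 - (-3)) = -1/2
q[-1,1] = (7 - 4) / (1 - (-1)) = 3/2
q[1,3] = (6 - 7) / (3 - 1) = -1/2
q[-3,-1,1] = (3/2 - (-1/2)) / (1 - (-3)) = 1/2
q[-1,1,3] = (-1/2 - 3/2) / (3 - (-1)) = -1/2
q[-3,-1,1,3] = (-1/2 - 1/2) / (3 - (-3)) = -1/6
q(s) = 5 + (-1/2)·(s + 3) + (1/2)·(s + 3)(s + 1) + (-1/6)·(s + 3)(s + 1)(s - 1)
Expanding: q(s) = -(1/6)s^3 + (5/3)s + 11/2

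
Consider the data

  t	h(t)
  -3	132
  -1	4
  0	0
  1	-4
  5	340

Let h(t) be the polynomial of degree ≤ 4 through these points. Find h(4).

104

Using Newton's divided-difference form:
h[-3,-1] = (4 - 132) / (-1 - (-3)) = -64
h[-1,0] = (0 - 4) / (0 - (-1)) = -4
h[0,1] = (-4 - 0) / (1 - 0) = -4
h[1,5] = (340 - (-4)) / (5 - 1) = 86
h[-3,-1,0] = (-4 - (-64)) / (0 - (-3)) = 20
h[-1,0,1] = (-4 - (-4)) / (1 - (-1)) = 0
h[0,1,5] = (86 - (-4)) / (5 - 0) = 18
h[-3,-1,0,1] = (0 - 20) / (1 - (-3)) = -5
h[-1,0,1,5] = (18 - 0) / (5 - (-1)) = 3
h[-3,-1,0,1,5] = (3 - (-5)) / (5 - (-3)) = 1
h(4) = 132 + (-64)·(7) + 20·(7)·(5) + (-5)·(7)·(5)·(4) + 1·(7)·(5)·(4)·(3) = 104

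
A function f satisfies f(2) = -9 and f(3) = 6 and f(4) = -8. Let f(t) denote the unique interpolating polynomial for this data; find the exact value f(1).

Evaluate each Lagrange basis at t = 1:
L_0(1) = (-2)·(-3)/[(-1)·(-2)] = 3
L_1(1) = (-1)·(-3)/[(1)·(-1)] = -3
L_2(1) = (-1)·(-2)/[(2)·(1)] = 1
Sum: (-9)·(3) + 6·(-3) + (-8)·(1) = -53

-53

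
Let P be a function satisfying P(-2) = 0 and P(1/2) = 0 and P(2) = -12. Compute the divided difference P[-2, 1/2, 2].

P[-2,1/2] = (0 - 0) / (1/2 - (-2)) = 0
P[1/2,2] = (-12 - 0) / (2 - 1/2) = -8
P[-2,1/2,2] = (-8 - 0) / (2 - (-2)) = -2

-2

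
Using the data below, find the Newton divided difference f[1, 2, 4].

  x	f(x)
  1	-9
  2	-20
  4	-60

-3

f[1,2] = (-20 - (-9)) / (2 - 1) = -11
f[2,4] = (-60 - (-20)) / (4 - 2) = -20
f[1,2,4] = (-20 - (-11)) / (4 - 1) = -3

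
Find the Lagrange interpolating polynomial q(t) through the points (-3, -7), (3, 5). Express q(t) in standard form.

q(t) = 2t - 1

Build the Lagrange basis polynomials:
L_0(t) = (t - 3) / [-6] = -(1/6)t + 1/2
L_1(t) = (t + 3) / [6] = (1/6)t + 1/2
q(t) = (-7)·L_0 + 5·L_1
  (-7)·L_0(t) = (7/6)t - 7/2
  5·L_1(t) = (5/6)t + 5/2
Adding term by term: 2t - 1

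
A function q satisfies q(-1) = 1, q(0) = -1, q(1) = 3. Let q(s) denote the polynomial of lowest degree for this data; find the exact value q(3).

Evaluate each Lagrange basis at s = 3:
L_0(3) = (3)·(2)/[(-1)·(-2)] = 3
L_1(3) = (4)·(2)/[(1)·(-1)] = -8
L_2(3) = (4)·(3)/[(2)·(1)] = 6
Sum: 1·(3) + (-1)·(-8) + 3·(6) = 29

29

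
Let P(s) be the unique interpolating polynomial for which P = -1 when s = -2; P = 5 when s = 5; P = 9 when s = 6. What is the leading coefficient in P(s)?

Build the Lagrange basis polynomials:
L_0(s) = (s - 5)(s - 6) / [56] = (1/56)s^2 - (11/56)s + 15/28
L_1(s) = (s + 2)(s - 6) / [-7] = -(1/7)s^2 + (4/7)s + 12/7
L_2(s) = (s + 2)(s - 5) / [8] = (1/8)s^2 - (3/8)s - 5/4
P(s) = (-1)·L_0 + 5·L_1 + 9·L_2
Only the coefficient of s^2 is needed; take it from each L_i and combine:
(-1)·(1/56) + 5·(-1/7) + 9·(1/8) = 11/28

11/28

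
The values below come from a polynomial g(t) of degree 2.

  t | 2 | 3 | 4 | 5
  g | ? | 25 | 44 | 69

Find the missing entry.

12

The 3 known values determine g uniquely (degree ≤ 2).
Evaluate each Lagrange basis at t = 2:
L_0(2) = (-2)·(-3)/[(-1)·(-2)] = 3
L_1(2) = (-1)·(-3)/[(1)·(-1)] = -3
L_2(2) = (-1)·(-2)/[(2)·(1)] = 1
Sum: 25·(3) + 44·(-3) + 69·(1) = 12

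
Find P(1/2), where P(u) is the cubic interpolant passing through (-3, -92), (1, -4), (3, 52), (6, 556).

L_0(1/2) = (-1/2)·(-5/2)·(-11/2)/[(-4)·(-6)·(-9)] = 55/1728
L_1(1/2) = (7/2)·(-5/2)·(-11/2)/[(4)·(-2)·(-5)] = 77/64
L_2(1/2) = (7/2)·(-1/2)·(-11/2)/[(6)·(2)·(-3)] = -77/288
L_3(1/2) = (7/2)·(-1/2)·(-5/2)/[(9)·(5)·(3)] = 7/216
Sum: (-92)·(55/1728) + (-4)·(77/64) + 52·(-77/288) + 556·(7/216) = -29/8

-29/8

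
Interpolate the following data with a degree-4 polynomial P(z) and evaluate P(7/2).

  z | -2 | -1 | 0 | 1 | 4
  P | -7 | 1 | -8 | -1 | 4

2379/64

Evaluate each Lagrange basis at z = 7/2:
L_0(7/2) = (9/2)·(7/2)·(5/2)·(-1/2)/[(-1)·(-2)·(-3)·(-6)] = -35/64
L_1(7/2) = (11/2)·(7/2)·(5/2)·(-1/2)/[(1)·(-1)·(-2)·(-5)] = 77/32
L_2(7/2) = (11/2)·(9/2)·(5/2)·(-1/2)/[(2)·(1)·(-1)·(-4)] = -495/128
L_3(7/2) = (11/2)·(9/2)·(7/2)·(-1/2)/[(3)·(2)·(1)·(-3)] = 77/32
L_4(7/2) = (11/2)·(9/2)·(7/2)·(5/2)/[(6)·(5)·(4)·(3)] = 77/128
Sum: (-7)·(-35/64) + 1·(77/32) + (-8)·(-495/128) + (-1)·(77/32) + 4·(77/128) = 2379/64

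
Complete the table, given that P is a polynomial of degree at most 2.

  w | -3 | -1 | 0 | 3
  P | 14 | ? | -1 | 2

2

The 3 known values determine P uniquely (degree ≤ 2).
Evaluate each Lagrange basis at w = -1:
L_0(-1) = (-1)·(-4)/[(-3)·(-6)] = 2/9
L_1(-1) = (2)·(-4)/[(3)·(-3)] = 8/9
L_2(-1) = (2)·(-1)/[(6)·(3)] = -1/9
Sum: 14·(2/9) + (-1)·(8/9) + 2·(-1/9) = 2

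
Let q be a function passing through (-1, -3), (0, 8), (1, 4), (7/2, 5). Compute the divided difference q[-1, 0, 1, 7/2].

q[-1,0] = (8 - (-3)) / (0 - (-1)) = 11
q[0,1] = (4 - 8) / (1 - 0) = -4
q[1,7/2] = (5 - 4) / (7/2 - 1) = 2/5
q[-1,0,1] = (-4 - 11) / (1 - (-1)) = -15/2
q[0,1,7/2] = (2/5 - (-4)) / (7/2 - 0) = 44/35
q[-1,0,1,7/2] = (44/35 - (-15/2)) / (7/2 - (-1)) = 613/315

613/315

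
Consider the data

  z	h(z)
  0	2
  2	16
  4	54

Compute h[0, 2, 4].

h[0,2] = (16 - 2) / (2 - 0) = 7
h[2,4] = (54 - 16) / (4 - 2) = 19
h[0,2,4] = (19 - 7) / (4 - 0) = 3

3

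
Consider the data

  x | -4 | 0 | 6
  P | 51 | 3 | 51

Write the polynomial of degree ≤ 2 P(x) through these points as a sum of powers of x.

P(x) = 2x^2 - 4x + 3

Build the Lagrange basis polynomials:
L_0(x) = x(x - 6) / [40] = (1/40)x^2 - (3/20)x
L_1(x) = (x + 4)(x - 6) / [-24] = -(1/24)x^2 + (1/12)x + 1
L_2(x) = (x + 4)x / [60] = (1/60)x^2 + (1/15)x
P(x) = 51·L_0 + 3·L_1 + 51·L_2
  51·L_0(x) = (51/40)x^2 - (153/20)x
  3·L_1(x) = -(1/8)x^2 + (1/4)x + 3
  51·L_2(x) = (17/20)x^2 + (17/5)x
Adding term by term: 2x^2 - 4x + 3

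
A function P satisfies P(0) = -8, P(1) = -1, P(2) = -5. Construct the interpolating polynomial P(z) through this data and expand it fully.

P(z) = -(11/2)z^2 + (25/2)z - 8

Newton's divided differences:
P[0,1] = (-1 - (-8)) / (1 - 0) = 7
P[1,2] = (-5 - (-1)) / (2 - 1) = -4
P[0,1,2] = (-4 - 7) / (2 - 0) = -11/2
P(z) = -8 + 7·z + (-11/2)·z(z - 1)
Expanding: P(z) = -(11/2)z^2 + (25/2)z - 8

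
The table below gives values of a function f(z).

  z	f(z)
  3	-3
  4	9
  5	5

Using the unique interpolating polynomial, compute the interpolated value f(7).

Using Newton's divided-difference form:
f[3,4] = (9 - (-3)) / (4 - 3) = 12
f[4,5] = (5 - 9) / (5 - 4) = -4
f[3,4,5] = (-4 - 12) / (5 - 3) = -8
f(7) = -3 + 12·(4) + (-8)·(4)·(3) = -51

-51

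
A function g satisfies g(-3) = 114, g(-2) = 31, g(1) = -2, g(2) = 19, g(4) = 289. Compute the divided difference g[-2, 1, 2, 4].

5

g[-2,1] = (-2 - 31) / (1 - (-2)) = -11
g[1,2] = (19 - (-2)) / (2 - 1) = 21
g[2,4] = (289 - 19) / (4 - 2) = 135
g[-2,1,2] = (21 - (-11)) / (2 - (-2)) = 8
g[1,2,4] = (135 - 21) / (4 - 1) = 38
g[-2,1,2,4] = (38 - 8) / (4 - (-2)) = 5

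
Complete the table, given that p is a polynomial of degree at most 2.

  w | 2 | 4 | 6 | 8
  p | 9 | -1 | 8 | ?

36

The 3 known values determine p uniquely (degree ≤ 2).
Evaluate each Lagrange basis at w = 8:
L_0(8) = (4)·(2)/[(-2)·(-4)] = 1
L_1(8) = (6)·(2)/[(2)·(-2)] = -3
L_2(8) = (6)·(4)/[(4)·(2)] = 3
Sum: 9·(1) + (-1)·(-3) + 8·(3) = 36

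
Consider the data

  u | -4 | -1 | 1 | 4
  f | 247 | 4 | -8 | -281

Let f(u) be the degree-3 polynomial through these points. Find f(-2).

Evaluate each Lagrange basis at u = -2:
L_0(-2) = (-1)·(-3)·(-6)/[(-3)·(-5)·(-8)] = 3/20
L_1(-2) = (2)·(-3)·(-6)/[(3)·(-2)·(-5)] = 6/5
L_2(-2) = (2)·(-1)·(-6)/[(5)·(2)·(-3)] = -2/5
L_3(-2) = (2)·(-1)·(-3)/[(8)·(5)·(3)] = 1/20
Sum: 247·(3/20) + 4·(6/5) + (-8)·(-2/5) + (-281)·(1/20) = 31

31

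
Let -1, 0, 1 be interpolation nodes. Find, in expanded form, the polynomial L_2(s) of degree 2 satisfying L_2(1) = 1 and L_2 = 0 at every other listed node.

L_2(s) = (s + 1)s / [(2)·(1)]
       = (s^2 + s) / (2)

L_2(s) = (1/2)s^2 + (1/2)s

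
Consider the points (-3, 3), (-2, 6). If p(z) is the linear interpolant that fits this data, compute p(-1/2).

21/2

L_0(-1/2) = (3/2)/[(-1)] = -3/2
L_1(-1/2) = (5/2)/[(1)] = 5/2
Sum: 3·(-3/2) + 6·(5/2) = 21/2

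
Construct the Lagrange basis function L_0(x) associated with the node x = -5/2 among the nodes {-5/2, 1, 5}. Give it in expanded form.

L_0(x) = (x - 1)(x - 5) / [(-7/2)·(-15/2)]
       = (x^2 - 6x + 5) / (105/4)

L_0(x) = (4/105)x^2 - (8/35)x + 4/21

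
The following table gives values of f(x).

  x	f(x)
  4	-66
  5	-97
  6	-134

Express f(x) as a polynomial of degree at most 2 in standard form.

Build the Lagrange basis polynomials:
L_0(x) = (x - 5)(x - 6) / [2] = (1/2)x^2 - (11/2)x + 15
L_1(x) = (x - 4)(x - 6) / [-1] = -x^2 + 10x - 24
L_2(x) = (x - 4)(x - 5) / [2] = (1/2)x^2 - (9/2)x + 10
f(x) = (-66)·L_0 + (-97)·L_1 + (-134)·L_2
  (-66)·L_0(x) = -33x^2 + 363x - 990
  (-97)·L_1(x) = 97x^2 - 970x + 2328
  (-134)·L_2(x) = -67x^2 + 603x - 1340
Adding term by term: -3x^2 - 4x - 2

f(x) = -3x^2 - 4x - 2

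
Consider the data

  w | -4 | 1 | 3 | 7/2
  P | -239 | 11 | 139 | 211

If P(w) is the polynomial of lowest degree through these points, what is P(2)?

Evaluate each Lagrange basis at w = 2:
L_0(2) = (1)·(-1)·(-3/2)/[(-5)·(-7)·(-15/2)] = -1/175
L_1(2) = (6)·(-1)·(-3/2)/[(5)·(-2)·(-5/2)] = 9/25
L_2(2) = (6)·(1)·(-3/2)/[(7)·(2)·(-1/2)] = 9/7
L_3(2) = (6)·(1)·(-1)/[(15/2)·(5/2)·(1/2)] = -16/25
Sum: (-239)·(-1/175) + 11·(9/25) + 139·(9/7) + 211·(-16/25) = 49

49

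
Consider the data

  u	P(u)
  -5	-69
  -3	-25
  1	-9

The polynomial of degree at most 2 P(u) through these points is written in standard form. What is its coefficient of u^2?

-3

The leading coefficient equals the top divided difference P[-5,-3,1].
P[-5,-3] = (-25 - (-69)) / (-3 - (-5)) = 22
P[-3,1] = (-9 - (-25)) / (1 - (-3)) = 4
P[-5,-3,1] = (4 - 22) / (1 - (-5)) = -3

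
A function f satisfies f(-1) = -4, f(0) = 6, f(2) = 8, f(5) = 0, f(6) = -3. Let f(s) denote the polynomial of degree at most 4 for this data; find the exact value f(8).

-584/35

L_0(8) = (8)·(6)·(3)·(2)/[(-1)·(-3)·(-6)·(-7)] = 16/7
L_1(8) = (9)·(6)·(3)·(2)/[(1)·(-2)·(-5)·(-6)] = -27/5
L_2(8) = (9)·(8)·(3)·(2)/[(3)·(2)·(-3)·(-4)] = 6
L_3(8) = (9)·(8)·(6)·(2)/[(6)·(5)·(3)·(-1)] = -48/5
L_4(8) = (9)·(8)·(6)·(3)/[(7)·(6)·(4)·(1)] = 54/7
Sum: (-4)·(16/7) + 6·(-27/5) + 8·(6) + 0 + (-3)·(54/7) = -584/35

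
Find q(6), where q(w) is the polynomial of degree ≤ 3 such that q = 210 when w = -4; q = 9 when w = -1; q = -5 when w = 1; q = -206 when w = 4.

Evaluate each Lagrange basis at w = 6:
L_0(6) = (7)·(5)·(2)/[(-3)·(-5)·(-8)] = -7/12
L_1(6) = (10)·(5)·(2)/[(3)·(-2)·(-5)] = 10/3
L_2(6) = (10)·(7)·(2)/[(5)·(2)·(-3)] = -14/3
L_3(6) = (10)·(7)·(5)/[(8)·(5)·(3)] = 35/12
Sum: 210·(-7/12) + 9·(10/3) + (-5)·(-14/3) + (-206)·(35/12) = -670

-670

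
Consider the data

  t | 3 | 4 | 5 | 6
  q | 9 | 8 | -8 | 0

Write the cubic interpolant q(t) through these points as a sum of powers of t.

q(t) = (13/2)t^3 - (171/2)t^2 + 357t - 468

Newton's divided differences:
q[3,4] = (8 - 9) / (4 - 3) = -1
q[4,5] = (-8 - 8) / (5 - 4) = -16
q[5,6] = (0 - (-8)) / (6 - 5) = 8
q[3,4,5] = (-16 - (-1)) / (5 - 3) = -15/2
q[4,5,6] = (8 - (-16)) / (6 - 4) = 12
q[3,4,5,6] = (12 - (-15/2)) / (6 - 3) = 13/2
q(t) = 9 + (-1)·(t - 3) + (-15/2)·(t - 3)(t - 4) + (13/2)·(t - 3)(t - 4)(t - 5)
Expanding: q(t) = (13/2)t^3 - (171/2)t^2 + 357t - 468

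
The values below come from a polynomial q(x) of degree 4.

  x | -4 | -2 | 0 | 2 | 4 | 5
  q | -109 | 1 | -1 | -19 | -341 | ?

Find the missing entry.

-811

The 5 known values determine q uniquely (degree ≤ 4).
L_0(5) = (7)·(5)·(3)·(1)/[(-2)·(-4)·(-6)·(-8)] = 35/128
L_1(5) = (9)·(5)·(3)·(1)/[(2)·(-2)·(-4)·(-6)] = -45/32
L_2(5) = (9)·(7)·(3)·(1)/[(4)·(2)·(-2)·(-4)] = 189/64
L_3(5) = (9)·(7)·(5)·(1)/[(6)·(4)·(2)·(-2)] = -105/32
L_4(5) = (9)·(7)·(5)·(3)/[(8)·(6)·(4)·(2)] = 315/128
Sum: (-109)·(35/128) + 1·(-45/32) + (-1)·(189/64) + (-19)·(-105/32) + (-341)·(315/128) = -811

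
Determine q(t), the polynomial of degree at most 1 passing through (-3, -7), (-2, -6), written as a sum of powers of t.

Build the Lagrange basis polynomials:
L_0(t) = (t + 2) / [-1] = -t - 2
L_1(t) = (t + 3) / [1] = t + 3
q(t) = (-7)·L_0 + (-6)·L_1
  (-7)·L_0(t) = 7t + 14
  (-6)·L_1(t) = -6t - 18
Adding term by term: t - 4

q(t) = t - 4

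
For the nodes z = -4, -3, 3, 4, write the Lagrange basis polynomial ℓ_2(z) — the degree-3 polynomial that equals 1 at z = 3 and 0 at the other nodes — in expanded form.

ℓ_2(z) = -(1/42)z^3 - (1/14)z^2 + (8/21)z + 8/7

ℓ_2(z) = (z + 4)(z + 3)(z - 4) / [(7)·(6)·(-1)]
       = (z^3 + 3z^2 - 16z - 48) / (-42)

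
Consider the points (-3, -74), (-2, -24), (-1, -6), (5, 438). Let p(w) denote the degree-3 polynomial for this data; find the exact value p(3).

106

Evaluate each Lagrange basis at w = 3:
L_0(3) = (5)·(4)·(-2)/[(-1)·(-2)·(-8)] = 5/2
L_1(3) = (6)·(4)·(-2)/[(1)·(-1)·(-7)] = -48/7
L_2(3) = (6)·(5)·(-2)/[(2)·(1)·(-6)] = 5
L_3(3) = (6)·(5)·(4)/[(8)·(7)·(6)] = 5/14
Sum: (-74)·(5/2) + (-24)·(-48/7) + (-6)·(5) + 438·(5/14) = 106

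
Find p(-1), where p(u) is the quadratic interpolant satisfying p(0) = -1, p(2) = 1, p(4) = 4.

L_0(-1) = (-3)·(-5)/[(-2)·(-4)] = 15/8
L_1(-1) = (-1)·(-5)/[(2)·(-2)] = -5/4
L_2(-1) = (-1)·(-3)/[(4)·(2)] = 3/8
Sum: (-1)·(15/8) + 1·(-5/4) + 4·(3/8) = -13/8

-13/8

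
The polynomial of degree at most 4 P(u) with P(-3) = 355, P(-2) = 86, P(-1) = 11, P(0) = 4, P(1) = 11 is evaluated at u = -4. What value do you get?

1016

Evaluate each Lagrange basis at u = -4:
L_0(-4) = (-2)·(-3)·(-4)·(-5)/[(-1)·(-2)·(-3)·(-4)] = 5
L_1(-4) = (-1)·(-3)·(-4)·(-5)/[(1)·(-1)·(-2)·(-3)] = -10
L_2(-4) = (-1)·(-2)·(-4)·(-5)/[(2)·(1)·(-1)·(-2)] = 10
L_3(-4) = (-1)·(-2)·(-3)·(-5)/[(3)·(2)·(1)·(-1)] = -5
L_4(-4) = (-1)·(-2)·(-3)·(-4)/[(4)·(3)·(2)·(1)] = 1
Sum: 355·(5) + 86·(-10) + 11·(10) + 4·(-5) + 11·(1) = 1016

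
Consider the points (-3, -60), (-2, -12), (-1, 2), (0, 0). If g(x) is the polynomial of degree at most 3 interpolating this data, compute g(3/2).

Evaluate each Lagrange basis at x = 3/2:
L_0(3/2) = (7/2)·(5/2)·(3/2)/[(-1)·(-2)·(-3)] = -35/16
L_1(3/2) = (9/2)·(5/2)·(3/2)/[(1)·(-1)·(-2)] = 135/16
L_2(3/2) = (9/2)·(7/2)·(3/2)/[(2)·(1)·(-1)] = -189/16
L_3(3/2) = (9/2)·(7/2)·(5/2)/[(3)·(2)·(1)] = 105/16
Sum: (-60)·(-35/16) + (-12)·(135/16) + 2·(-189/16) + 0 = 51/8

51/8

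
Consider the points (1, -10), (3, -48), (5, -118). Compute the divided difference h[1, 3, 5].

-4

h[1,3] = (-48 - (-10)) / (3 - 1) = -19
h[3,5] = (-118 - (-48)) / (5 - 3) = -35
h[1,3,5] = (-35 - (-19)) / (5 - 1) = -4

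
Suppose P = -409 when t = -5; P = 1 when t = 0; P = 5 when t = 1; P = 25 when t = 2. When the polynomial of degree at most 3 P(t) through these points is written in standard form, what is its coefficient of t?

2

Build the Lagrange basis polynomials:
L_0(t) = t(t - 1)(t - 2) / [-210] = -(1/210)t^3 + (1/70)t^2 - (1/105)t
L_1(t) = (t + 5)(t - 1)(t - 2) / [10] = (1/10)t^3 + (1/5)t^2 - (13/10)t + 1
L_2(t) = (t + 5)t(t - 2) / [-6] = -(1/6)t^3 - (1/2)t^2 + (5/3)t
L_3(t) = (t + 5)t(t - 1) / [14] = (1/14)t^3 + (2/7)t^2 - (5/14)t
P(t) = (-409)·L_0 + 1·L_1 + 5·L_2 + 25·L_3
Only the coefficient of t is needed; take it from each L_i and combine:
(-409)·(-1/105) + 1·(-13/10) + 5·(5/3) + 25·(-5/14) = 2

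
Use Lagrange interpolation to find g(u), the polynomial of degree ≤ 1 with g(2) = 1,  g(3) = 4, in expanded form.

g(u) = 3u - 5

Build the Lagrange basis polynomials:
L_0(u) = (u - 3) / [-1] = -u + 3
L_1(u) = (u - 2) / [1] = u - 2
g(u) = 1·L_0 + 4·L_1
  1·L_0(u) = -u + 3
  4·L_1(u) = 4u - 8
Adding term by term: 3u - 5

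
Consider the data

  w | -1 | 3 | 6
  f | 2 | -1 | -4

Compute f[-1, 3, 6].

f[-1,3] = (-1 - 2) / (3 - (-1)) = -3/4
f[3,6] = (-4 - (-1)) / (6 - 3) = -1
f[-1,3,6] = (-1 - (-3/4)) / (6 - (-1)) = -1/28

-1/28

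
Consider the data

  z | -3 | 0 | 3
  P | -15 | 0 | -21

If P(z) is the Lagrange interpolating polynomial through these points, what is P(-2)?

L_0(-2) = (-2)·(-5)/[(-3)·(-6)] = 5/9
L_1(-2) = (1)·(-5)/[(3)·(-3)] = 5/9
L_2(-2) = (1)·(-2)/[(6)·(3)] = -1/9
Sum: (-15)·(5/9) + 0 + (-21)·(-1/9) = -6

-6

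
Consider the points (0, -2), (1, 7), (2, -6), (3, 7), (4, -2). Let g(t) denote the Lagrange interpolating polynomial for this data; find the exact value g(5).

Evaluate each Lagrange basis at t = 5:
L_0(5) = (4)·(3)·(2)·(1)/[(-1)·(-2)·(-3)·(-4)] = 1
L_1(5) = (5)·(3)·(2)·(1)/[(1)·(-1)·(-2)·(-3)] = -5
L_2(5) = (5)·(4)·(2)·(1)/[(2)·(1)·(-1)·(-2)] = 10
L_3(5) = (5)·(4)·(3)·(1)/[(3)·(2)·(1)·(-1)] = -10
L_4(5) = (5)·(4)·(3)·(2)/[(4)·(3)·(2)·(1)] = 5
Sum: (-2)·(1) + 7·(-5) + (-6)·(10) + 7·(-10) + (-2)·(5) = -177

-177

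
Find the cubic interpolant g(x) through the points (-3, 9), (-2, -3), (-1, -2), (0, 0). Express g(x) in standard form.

L_0(x) = (x + 2)(x + 1)x / [-6] = -(1/6)x^3 - (1/2)x^2 - (1/3)x
L_1(x) = (x + 3)(x + 1)x / [2] = (1/2)x^3 + 2x^2 + (3/2)x
L_2(x) = (x + 3)(x + 2)x / [-2] = -(1/2)x^3 - (5/2)x^2 - 3x
L_3(x) = (x + 3)(x + 2)(x + 1) / [6] = (1/6)x^3 + x^2 + (11/6)x + 1
g(x) = 9·L_0 + (-3)·L_1 + (-2)·L_2 + 0·L_3
  9·L_0(x) = -(3/2)x^3 - (9/2)x^2 - 3x
  (-3)·L_1(x) = -(3/2)x^3 - 6x^2 - (9/2)x
  (-2)·L_2(x) = x^3 + 5x^2 + 6x
  0·L_3(x) = 0
Adding term by term: -2x^3 - (11/2)x^2 - (3/2)x

g(x) = -2x^3 - (11/2)x^2 - (3/2)x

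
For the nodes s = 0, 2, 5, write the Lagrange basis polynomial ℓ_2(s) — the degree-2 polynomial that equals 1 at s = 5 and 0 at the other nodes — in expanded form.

ℓ_2(s) = s(s - 2) / [(5)·(3)]
       = (s^2 - 2s) / (15)

ℓ_2(s) = (1/15)s^2 - (2/15)s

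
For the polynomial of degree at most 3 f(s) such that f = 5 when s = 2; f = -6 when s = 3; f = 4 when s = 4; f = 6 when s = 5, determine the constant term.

Build the Lagrange basis polynomials:
L_0(s) = (s - 3)(s - 4)(s - 5) / [-6] = -(1/6)s^3 + 2s^2 - (47/6)s + 10
L_1(s) = (s - 2)(s - 4)(s - 5) / [2] = (1/2)s^3 - (11/2)s^2 + 19s - 20
L_2(s) = (s - 2)(s - 3)(s - 5) / [-2] = -(1/2)s^3 + 5s^2 - (31/2)s + 15
L_3(s) = (s - 2)(s - 3)(s - 4) / [6] = (1/6)s^3 - (3/2)s^2 + (13/3)s - 4
f(s) = 5·L_0 + (-6)·L_1 + 4·L_2 + 6·L_3
Only the constant term is needed; take it from each L_i and combine:
5·(10) + (-6)·(-20) + 4·(15) + 6·(-4) = 206

206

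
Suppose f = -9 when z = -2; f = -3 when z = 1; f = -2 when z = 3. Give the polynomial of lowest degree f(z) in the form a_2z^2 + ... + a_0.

f(z) = -(3/10)z^2 + (17/10)z - 22/5

L_0(z) = (z - 1)(z - 3) / [15] = (1/15)z^2 - (4/15)z + 1/5
L_1(z) = (z + 2)(z - 3) / [-6] = -(1/6)z^2 + (1/6)z + 1
L_2(z) = (z + 2)(z - 1) / [10] = (1/10)z^2 + (1/10)z - 1/5
f(z) = (-9)·L_0 + (-3)·L_1 + (-2)·L_2
  (-9)·L_0(z) = -(3/5)z^2 + (12/5)z - 9/5
  (-3)·L_1(z) = (1/2)z^2 - (1/2)z - 3
  (-2)·L_2(z) = -(1/5)z^2 - (1/5)z + 2/5
Adding term by term: -(3/10)z^2 + (17/10)z - 22/5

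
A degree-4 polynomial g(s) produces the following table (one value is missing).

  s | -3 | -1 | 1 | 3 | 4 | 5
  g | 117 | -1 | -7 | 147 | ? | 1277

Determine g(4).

509

The 5 known values determine g uniquely (degree ≤ 4).
L_0(4) = (5)·(3)·(1)·(-1)/[(-2)·(-4)·(-6)·(-8)] = -5/128
L_1(4) = (7)·(3)·(1)·(-1)/[(2)·(-2)·(-4)·(-6)] = 7/32
L_2(4) = (7)·(5)·(1)·(-1)/[(4)·(2)·(-2)·(-4)] = -35/64
L_3(4) = (7)·(5)·(3)·(-1)/[(6)·(4)·(2)·(-2)] = 35/32
L_4(4) = (7)·(5)·(3)·(1)/[(8)·(6)·(4)·(2)] = 35/128
Sum: 117·(-5/128) + (-1)·(7/32) + (-7)·(-35/64) + 147·(35/32) + 1277·(35/128) = 509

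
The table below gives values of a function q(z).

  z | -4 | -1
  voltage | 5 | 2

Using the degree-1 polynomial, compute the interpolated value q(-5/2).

7/2

Evaluate each Lagrange basis at z = -5/2:
L_0(-5/2) = (-3/2)/[(-3)] = 1/2
L_1(-5/2) = (3/2)/[(3)] = 1/2
Sum: 5·(1/2) + 2·(1/2) = 7/2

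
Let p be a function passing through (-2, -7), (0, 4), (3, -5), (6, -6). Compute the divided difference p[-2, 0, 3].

-17/10

p[-2,0] = (4 - (-7)) / (0 - (-2)) = 11/2
p[0,3] = (-5 - 4) / (3 - 0) = -3
p[-2,0,3] = (-3 - 11/2) / (3 - (-2)) = -17/10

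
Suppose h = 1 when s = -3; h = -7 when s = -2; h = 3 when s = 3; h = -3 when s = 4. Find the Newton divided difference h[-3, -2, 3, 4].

h[-3,-2] = (-7 - 1) / (-2 - (-3)) = -8
h[-2,3] = (3 - (-7)) / (3 - (-2)) = 2
h[3,4] = (-3 - 3) / (4 - 3) = -6
h[-3,-2,3] = (2 - (-8)) / (3 - (-3)) = 5/3
h[-2,3,4] = (-6 - 2) / (4 - (-2)) = -4/3
h[-3,-2,3,4] = (-4/3 - 5/3) / (4 - (-3)) = -3/7

-3/7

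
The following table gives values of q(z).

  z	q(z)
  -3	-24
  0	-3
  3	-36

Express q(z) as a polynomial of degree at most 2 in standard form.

Build the Lagrange basis polynomials:
L_0(z) = z(z - 3) / [18] = (1/18)z^2 - (1/6)z
L_1(z) = (z + 3)(z - 3) / [-9] = -(1/9)z^2 + 1
L_2(z) = (z + 3)z / [18] = (1/18)z^2 + (1/6)z
q(z) = (-24)·L_0 + (-3)·L_1 + (-36)·L_2
  (-24)·L_0(z) = -(4/3)z^2 + 4z
  (-3)·L_1(z) = (1/3)z^2 - 3
  (-36)·L_2(z) = -2z^2 - 6z
Adding term by term: -3z^2 - 2z - 3

q(z) = -3z^2 - 2z - 3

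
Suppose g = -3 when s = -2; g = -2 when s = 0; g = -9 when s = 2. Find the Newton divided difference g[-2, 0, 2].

g[-2,0] = (-2 - (-3)) / (0 - (-2)) = 1/2
g[0,2] = (-9 - (-2)) / (2 - 0) = -7/2
g[-2,0,2] = (-7/2 - 1/2) / (2 - (-2)) = -1

-1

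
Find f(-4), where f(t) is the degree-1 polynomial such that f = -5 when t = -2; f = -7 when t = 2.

Evaluate each Lagrange basis at t = -4:
L_0(-4) = (-6)/[(-4)] = 3/2
L_1(-4) = (-2)/[(4)] = -1/2
Sum: (-5)·(3/2) + (-7)·(-1/2) = -4

-4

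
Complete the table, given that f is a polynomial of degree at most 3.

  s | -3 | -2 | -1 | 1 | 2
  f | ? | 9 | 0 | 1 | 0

The 4 known values determine f uniquely (degree ≤ 3).
Evaluate each Lagrange basis at s = -3:
L_0(-3) = (-2)·(-4)·(-5)/[(-1)·(-3)·(-4)] = 10/3
L_1(-3) = (-1)·(-4)·(-5)/[(1)·(-2)·(-3)] = -10/3
L_2(-3) = (-1)·(-2)·(-5)/[(3)·(2)·(-1)] = 5/3
L_3(-3) = (-1)·(-2)·(-4)/[(4)·(3)·(1)] = -2/3
Sum: 9·(10/3) + 0 + 1·(5/3) + 0 = 95/3

95/3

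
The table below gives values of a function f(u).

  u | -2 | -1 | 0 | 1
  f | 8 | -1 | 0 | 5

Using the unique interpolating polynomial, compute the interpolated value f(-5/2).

L_0(-5/2) = (-3/2)·(-5/2)·(-7/2)/[(-1)·(-2)·(-3)] = 35/16
L_1(-5/2) = (-1/2)·(-5/2)·(-7/2)/[(1)·(-1)·(-2)] = -35/16
L_2(-5/2) = (-1/2)·(-3/2)·(-7/2)/[(2)·(1)·(-1)] = 21/16
L_3(-5/2) = (-1/2)·(-3/2)·(-5/2)/[(3)·(2)·(1)] = -5/16
Sum: 8·(35/16) + (-1)·(-35/16) + 0 + 5·(-5/16) = 145/8

145/8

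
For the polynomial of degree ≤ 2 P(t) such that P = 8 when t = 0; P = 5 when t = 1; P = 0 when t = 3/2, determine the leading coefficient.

The leading coefficient equals the top divided difference P[0,1,3/2].
P[0,1] = (5 - 8) / (1 - 0) = -3
P[1,3/2] = (0 - 5) / (3/2 - 1) = -10
P[0,1,3/2] = (-10 - (-3)) / (3/2 - 0) = -14/3

-14/3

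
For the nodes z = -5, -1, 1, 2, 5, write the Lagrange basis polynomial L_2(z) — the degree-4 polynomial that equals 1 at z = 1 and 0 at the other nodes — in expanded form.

L_2(z) = (z + 5)(z + 1)(z - 2)(z - 5) / [(6)·(2)·(-1)·(-4)]
       = (z^4 - z^3 - 27z^2 + 25z + 50) / (48)

L_2(z) = (1/48)z^4 - (1/48)z^3 - (9/16)z^2 + (25/48)z + 25/24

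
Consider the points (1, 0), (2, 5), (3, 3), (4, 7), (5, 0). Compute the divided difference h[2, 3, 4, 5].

-17/6

h[2,3] = (3 - 5) / (3 - 2) = -2
h[3,4] = (7 - 3) / (4 - 3) = 4
h[4,5] = (0 - 7) / (5 - 4) = -7
h[2,3,4] = (4 - (-2)) / (4 - 2) = 3
h[3,4,5] = (-7 - 4) / (5 - 3) = -11/2
h[2,3,4,5] = (-11/2 - 3) / (5 - 2) = -17/6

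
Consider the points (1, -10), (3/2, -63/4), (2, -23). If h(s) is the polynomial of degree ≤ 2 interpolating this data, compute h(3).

-42

Evaluate each Lagrange basis at s = 3:
L_0(3) = (3/2)·(1)/[(-1/2)·(-1)] = 3
L_1(3) = (2)·(1)/[(1/2)·(-1/2)] = -8
L_2(3) = (2)·(3/2)/[(1)·(1/2)] = 6
Sum: (-10)·(3) + (-63/4)·(-8) + (-23)·(6) = -42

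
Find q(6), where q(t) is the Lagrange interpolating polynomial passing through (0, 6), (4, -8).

Evaluate each Lagrange basis at t = 6:
L_0(6) = (2)/[(-4)] = -1/2
L_1(6) = (6)/[(4)] = 3/2
Sum: 6·(-1/2) + (-8)·(3/2) = -15

-15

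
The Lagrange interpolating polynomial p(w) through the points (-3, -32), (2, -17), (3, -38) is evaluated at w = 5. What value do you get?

Evaluate each Lagrange basis at w = 5:
L_0(5) = (3)·(2)/[(-5)·(-6)] = 1/5
L_1(5) = (8)·(2)/[(5)·(-1)] = -16/5
L_2(5) = (8)·(3)/[(6)·(1)] = 4
Sum: (-32)·(1/5) + (-17)·(-16/5) + (-38)·(4) = -104

-104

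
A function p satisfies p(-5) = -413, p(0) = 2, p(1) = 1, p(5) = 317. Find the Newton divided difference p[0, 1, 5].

16

p[0,1] = (1 - 2) / (1 - 0) = -1
p[1,5] = (317 - 1) / (5 - 1) = 79
p[0,1,5] = (79 - (-1)) / (5 - 0) = 16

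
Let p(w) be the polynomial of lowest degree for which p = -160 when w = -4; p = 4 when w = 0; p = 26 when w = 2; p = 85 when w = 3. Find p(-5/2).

-233/8

L_0(-5/2) = (-5/2)·(-9/2)·(-11/2)/[(-4)·(-6)·(-7)] = 165/448
L_1(-5/2) = (3/2)·(-9/2)·(-11/2)/[(4)·(-2)·(-3)] = 99/64
L_2(-5/2) = (3/2)·(-5/2)·(-11/2)/[(6)·(2)·(-1)] = -55/32
L_3(-5/2) = (3/2)·(-5/2)·(-9/2)/[(7)·(3)·(1)] = 45/56
Sum: (-160)·(165/448) + 4·(99/64) + 26·(-55/32) + 85·(45/56) = -233/8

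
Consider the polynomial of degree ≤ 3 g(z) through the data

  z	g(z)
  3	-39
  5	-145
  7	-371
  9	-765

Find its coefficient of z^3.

-1

The leading coefficient equals the top divided difference g[3,5,7,9].
g[3,5] = (-145 - (-39)) / (5 - 3) = -53
g[5,7] = (-371 - (-145)) / (7 - 5) = -113
g[7,9] = (-765 - (-371)) / (9 - 7) = -197
g[3,5,7] = (-113 - (-53)) / (7 - 3) = -15
g[5,7,9] = (-197 - (-113)) / (9 - 5) = -21
g[3,5,7,9] = (-21 - (-15)) / (9 - 3) = -1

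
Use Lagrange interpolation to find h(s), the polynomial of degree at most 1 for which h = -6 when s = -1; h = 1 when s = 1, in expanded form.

h(s) = (7/2)s - 5/2

L_0(s) = (s - 1) / [-2] = -(1/2)s + 1/2
L_1(s) = (s + 1) / [2] = (1/2)s + 1/2
h(s) = (-6)·L_0 + 1·L_1
  (-6)·L_0(s) = 3s - 3
  1·L_1(s) = (1/2)s + 1/2
Adding term by term: (7/2)s - 5/2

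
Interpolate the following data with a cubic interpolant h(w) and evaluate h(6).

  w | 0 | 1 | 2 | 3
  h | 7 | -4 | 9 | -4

Using Newton's divided-difference form:
h[0,1] = (-4 - 7) / (1 - 0) = -11
h[1,2] = (9 - (-4)) / (2 - 1) = 13
h[2,3] = (-4 - 9) / (3 - 2) = -13
h[0,1,2] = (13 - (-11)) / (2 - 0) = 12
h[1,2,3] = (-13 - 13) / (3 - 1) = -13
h[0,1,2,3] = (-13 - 12) / (3 - 0) = -25/3
h(6) = 7 + (-11)·(6) + 12·(6)·(5) + (-25/3)·(6)·(5)·(4) = -699

-699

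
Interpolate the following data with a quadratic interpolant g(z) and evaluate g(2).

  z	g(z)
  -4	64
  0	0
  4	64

Evaluate each Lagrange basis at z = 2:
L_0(2) = (2)·(-2)/[(-4)·(-8)] = -1/8
L_1(2) = (6)·(-2)/[(4)·(-4)] = 3/4
L_2(2) = (6)·(2)/[(8)·(4)] = 3/8
Sum: 64·(-1/8) + 0 + 64·(3/8) = 16

16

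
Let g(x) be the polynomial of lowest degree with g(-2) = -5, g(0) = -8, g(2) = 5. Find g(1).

-7/2

Evaluate each Lagrange basis at x = 1:
L_0(1) = (1)·(-1)/[(-2)·(-4)] = -1/8
L_1(1) = (3)·(-1)/[(2)·(-2)] = 3/4
L_2(1) = (3)·(1)/[(4)·(2)] = 3/8
Sum: (-5)·(-1/8) + (-8)·(3/4) + 5·(3/8) = -7/2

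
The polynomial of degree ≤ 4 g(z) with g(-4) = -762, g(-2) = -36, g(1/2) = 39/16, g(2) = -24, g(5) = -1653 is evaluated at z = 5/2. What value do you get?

-1233/16

Evaluate each Lagrange basis at z = 5/2:
L_0(5/2) = (9/2)·(2)·(1/2)·(-5/2)/[(-2)·(-9/2)·(-6)·(-9)] = -5/216
L_1(5/2) = (13/2)·(2)·(1/2)·(-5/2)/[(2)·(-5/2)·(-4)·(-7)] = 13/112
L_2(5/2) = (13/2)·(9/2)·(1/2)·(-5/2)/[(9/2)·(5/2)·(-3/2)·(-9/2)] = -13/27
L_3(5/2) = (13/2)·(9/2)·(2)·(-5/2)/[(6)·(4)·(3/2)·(-3)] = 65/48
L_4(5/2) = (13/2)·(9/2)·(2)·(1/2)/[(9)·(7)·(9/2)·(3)] = 13/378
Sum: (-762)·(-5/216) + (-36)·(13/112) + 39/16·(-13/27) + (-24)·(65/48) + (-1653)·(13/378) = -1233/16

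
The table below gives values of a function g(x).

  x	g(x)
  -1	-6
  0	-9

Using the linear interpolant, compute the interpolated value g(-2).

-3

L_0(-2) = (-2)/[(-1)] = 2
L_1(-2) = (-1)/[(1)] = -1
Sum: (-6)·(2) + (-9)·(-1) = -3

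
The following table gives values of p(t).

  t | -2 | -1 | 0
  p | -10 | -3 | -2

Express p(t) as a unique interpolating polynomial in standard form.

Newton's divided differences:
p[-2,-1] = (-3 - (-10)) / (-1 - (-2)) = 7
p[-1,0] = (-2 - (-3)) / (0 - (-1)) = 1
p[-2,-1,0] = (1 - 7) / (0 - (-2)) = -3
p(t) = -10 + 7·(t + 2) + (-3)·(t + 2)(t + 1)
Expanding: p(t) = -3t^2 - 2t - 2

p(t) = -3t^2 - 2t - 2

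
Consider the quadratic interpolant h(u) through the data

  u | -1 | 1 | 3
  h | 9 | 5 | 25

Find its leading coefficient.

3

L_0(u) = (u - 1)(u - 3) / [8] = (1/8)u^2 - (1/2)u + 3/8
L_1(u) = (u + 1)(u - 3) / [-4] = -(1/4)u^2 + (1/2)u + 3/4
L_2(u) = (u + 1)(u - 1) / [8] = (1/8)u^2 - 1/8
h(u) = 9·L_0 + 5·L_1 + 25·L_2
Only the coefficient of u^2 is needed; take it from each L_i and combine:
9·(1/8) + 5·(-1/4) + 25·(1/8) = 3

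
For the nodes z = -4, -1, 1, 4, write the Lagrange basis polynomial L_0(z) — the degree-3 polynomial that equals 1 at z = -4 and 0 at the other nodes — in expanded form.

L_0(z) = (z + 1)(z - 1)(z - 4) / [(-3)·(-5)·(-8)]
       = (z^3 - 4z^2 - z + 4) / (-120)

L_0(z) = -(1/120)z^3 + (1/30)z^2 + (1/120)z - 1/30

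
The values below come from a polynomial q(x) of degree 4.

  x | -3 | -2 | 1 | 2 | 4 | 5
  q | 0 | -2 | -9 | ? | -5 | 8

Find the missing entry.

The 5 known values determine q uniquely (degree ≤ 4).
Evaluate each Lagrange basis at x = 2:
L_0(2) = (4)·(1)·(-2)·(-3)/[(-1)·(-4)·(-7)·(-8)] = 3/28
L_1(2) = (5)·(1)·(-2)·(-3)/[(1)·(-3)·(-6)·(-7)] = -5/21
L_2(2) = (5)·(4)·(-2)·(-3)/[(4)·(3)·(-3)·(-4)] = 5/6
L_3(2) = (5)·(4)·(1)·(-3)/[(7)·(6)·(3)·(-1)] = 10/21
L_4(2) = (5)·(4)·(1)·(-2)/[(8)·(7)·(4)·(1)] = -5/28
Sum: 0 + (-2)·(-5/21) + (-9)·(5/6) + (-5)·(10/21) + 8·(-5/28) = -65/6

-65/6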